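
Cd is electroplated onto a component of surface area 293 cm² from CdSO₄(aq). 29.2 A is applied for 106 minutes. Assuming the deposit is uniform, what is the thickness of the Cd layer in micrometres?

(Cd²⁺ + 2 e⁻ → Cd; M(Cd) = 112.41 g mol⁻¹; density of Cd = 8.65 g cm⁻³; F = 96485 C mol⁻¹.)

Q = I·t = 29.20 × 6360.0 = 185700 C; n(e⁻) = 1.925 mol.
n(Cd) = n(e⁻)/2 = 0.9624 mol, so m = 0.9624 × 112.41 = 108.2 g.
Volume = m/ρ = 108.2 / 8.65 = 12.51 cm³.
Thickness = V/A = 12.51 / 293 = 0.0427 cm = 427 μm.

427 μm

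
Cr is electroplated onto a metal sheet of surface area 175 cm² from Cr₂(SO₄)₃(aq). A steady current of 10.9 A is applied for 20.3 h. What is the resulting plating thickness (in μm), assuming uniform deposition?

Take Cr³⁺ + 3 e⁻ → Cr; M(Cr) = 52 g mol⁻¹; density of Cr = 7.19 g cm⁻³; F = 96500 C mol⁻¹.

Q = I·t = 10.90 × 73080 = 796600 C; n(e⁻) = 8.255 mol.
n(Cr) = n(e⁻)/3 = 2.752 mol, so m = 2.752 × 52 = 143.1 g.
Volume = m/ρ = 143.1 / 7.19 = 19.90 cm³.
Thickness = V/A = 19.90 / 175 = 0.114 cm = 1140 μm.

1140 μm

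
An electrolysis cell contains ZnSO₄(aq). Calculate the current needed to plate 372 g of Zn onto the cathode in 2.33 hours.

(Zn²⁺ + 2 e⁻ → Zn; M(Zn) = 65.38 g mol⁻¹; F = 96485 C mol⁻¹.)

n(Zn) = 372 / 65.38 = 5.690 mol.
n(e⁻) = 2 × 5.690 = 11.38 mol.
Q = n(e⁻)·F = 11.38 × 96485 = 1098000 C.
I = Q/t = 1098000 / 8388.0 s = 131 A.

131 A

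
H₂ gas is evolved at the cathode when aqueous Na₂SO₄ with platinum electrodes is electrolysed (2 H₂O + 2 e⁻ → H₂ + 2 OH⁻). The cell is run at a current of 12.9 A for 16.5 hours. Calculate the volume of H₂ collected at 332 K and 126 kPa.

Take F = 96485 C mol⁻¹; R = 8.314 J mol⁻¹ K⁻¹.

87.0 L

Q = I·t = 12.90 A × 59400 s = 766300 C.
n(e⁻) = Q/F = 766300 / 96485 = 7.942 mol.
2 electrons are transferred per H₂ molecule, so n(H₂) = 7.942 / 2 = 3.971 mol.
V = nRT/P = (3.971 × 8.314 × 332) / (126 × 10³ Pa) = 0.0870 m³ = 87.0 L.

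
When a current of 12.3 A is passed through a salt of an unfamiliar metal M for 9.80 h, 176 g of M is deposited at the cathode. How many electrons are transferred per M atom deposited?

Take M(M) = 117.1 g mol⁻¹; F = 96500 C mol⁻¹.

3

Q = I·t = 12.30 A × 35280 s = 433900 C, so n(e⁻) = 433900/96500 = 4.497 mol.
n(M) deposited = 176 / 117.1 = 1.503 mol.
Electrons per atom = n(e⁻)/n(M) = 4.497 / 1.503 = 2.99 ≈ 3, so the ion is M³⁺.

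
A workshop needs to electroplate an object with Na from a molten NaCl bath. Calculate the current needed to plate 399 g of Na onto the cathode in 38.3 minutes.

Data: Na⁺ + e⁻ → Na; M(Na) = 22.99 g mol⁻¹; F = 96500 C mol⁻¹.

729 A

n(Na) = 399 / 22.99 = 17.36 mol.
n(e⁻) = 1 × 17.36 = 17.36 mol.
Q = n(e⁻)·F = 17.36 × 96500 = 1675000 C.
I = Q/t = 1675000 / 2298.0 s = 729 A.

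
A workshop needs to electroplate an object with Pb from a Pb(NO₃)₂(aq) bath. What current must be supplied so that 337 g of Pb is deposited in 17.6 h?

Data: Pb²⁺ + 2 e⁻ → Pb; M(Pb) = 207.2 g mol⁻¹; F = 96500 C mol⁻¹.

4.95 A

n(Pb) = 337 / 207.2 = 1.626 mol.
n(e⁻) = 2 × 1.626 = 3.253 mol.
Q = n(e⁻)·F = 3.253 × 96500 = 313900 C.
I = Q/t = 313900 / 63360 s = 4.95 A.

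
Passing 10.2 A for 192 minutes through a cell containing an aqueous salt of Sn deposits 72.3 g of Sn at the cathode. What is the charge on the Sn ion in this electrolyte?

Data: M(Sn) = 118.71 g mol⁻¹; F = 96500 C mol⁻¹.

+2

Q = I·t = 10.20 A × 11520 s = 117500 C, so n(e⁻) = 117500/96500 = 1.218 mol.
n(Sn) deposited = 72.3 / 118.71 = 0.6090 mol.
Electrons per atom = n(e⁻)/n(Sn) = 1.218 / 0.6090 = 2.00 ≈ 2, so the ion is Sn²⁺.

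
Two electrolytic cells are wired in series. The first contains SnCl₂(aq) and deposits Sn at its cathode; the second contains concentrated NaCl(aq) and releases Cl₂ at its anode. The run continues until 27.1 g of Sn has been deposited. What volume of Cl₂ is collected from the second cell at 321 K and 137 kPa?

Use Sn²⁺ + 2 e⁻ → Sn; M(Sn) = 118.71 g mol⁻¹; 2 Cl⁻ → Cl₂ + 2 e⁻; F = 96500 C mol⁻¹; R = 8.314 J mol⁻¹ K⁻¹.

n(Sn) = 27.1 / 118.71 = 0.2283 mol, so n(e⁻) = 2 × 0.2283 = 0.4566 mol.
The cells are in series, so the same 0.4566 mol of electrons passes through the second cell.
2 Cl⁻ → Cl₂ + 2 e⁻ — 2 mol e⁻ per mol Cl₂, so n(Cl₂) = 0.4566/2 = 0.2283 mol.
V = nRT/P = (0.2283 × 8.314 × 321) / (137 × 10³) = 0.00445 m³ = 4.45 L.

4.45 L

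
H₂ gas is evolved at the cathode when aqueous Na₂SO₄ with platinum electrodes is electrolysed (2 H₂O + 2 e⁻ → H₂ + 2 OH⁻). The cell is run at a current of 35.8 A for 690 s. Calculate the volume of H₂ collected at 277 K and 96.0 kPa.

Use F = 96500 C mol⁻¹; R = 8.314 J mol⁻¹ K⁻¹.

3.07 L

Q = I·t = 35.80 A × 690.00 s = 24700 C.
n(e⁻) = Q/F = 24700 / 96500 = 0.2560 mol.
2 electrons are transferred per H₂ molecule, so n(H₂) = 0.2560 / 2 = 0.1280 mol.
V = nRT/P = (0.1280 × 8.314 × 277) / (96.0 × 10³ Pa) = 0.00307 m³ = 3.07 L.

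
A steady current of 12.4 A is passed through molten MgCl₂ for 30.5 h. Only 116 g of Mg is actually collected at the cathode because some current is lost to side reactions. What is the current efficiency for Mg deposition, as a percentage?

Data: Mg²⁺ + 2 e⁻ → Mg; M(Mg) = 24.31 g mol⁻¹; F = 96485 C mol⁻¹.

Q = I·t = 12.40 × 109800 = 1362000 C; n(e⁻) = 1362000/96485 = 14.11 mol.
Theoretical n(Mg) = n(e⁻)/2 = 7.056 mol, i.e. m_theo = 7.056 × 24.31 = 171.5 g.
Efficiency = m_actual / m_theo = 116 / 171.5 = 67.6 %.

67.6 %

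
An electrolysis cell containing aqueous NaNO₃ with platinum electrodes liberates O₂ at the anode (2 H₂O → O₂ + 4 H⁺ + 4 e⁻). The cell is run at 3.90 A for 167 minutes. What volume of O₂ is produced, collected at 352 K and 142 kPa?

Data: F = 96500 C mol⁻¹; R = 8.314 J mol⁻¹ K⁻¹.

Q = I·t = 3.900 A × 10020 s = 39080 C.
n(e⁻) = Q/F = 39080 / 96500 = 0.4050 mol.
4 electrons are transferred per O₂ molecule, so n(O₂) = 0.4050 / 4 = 0.1012 mol.
V = nRT/P = (0.1012 × 8.314 × 352) / (142 × 10³ Pa) = 0.00209 m³ = 2.09 L.

2.09 L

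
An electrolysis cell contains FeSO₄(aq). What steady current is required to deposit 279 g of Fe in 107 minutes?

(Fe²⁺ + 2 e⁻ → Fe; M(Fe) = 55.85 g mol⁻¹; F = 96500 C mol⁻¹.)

n(Fe) = 279 / 55.85 = 4.996 mol.
n(e⁻) = 2 × 4.996 = 9.991 mol.
Q = n(e⁻)·F = 9.991 × 96500 = 964100 C.
I = Q/t = 964100 / 6420.0 s = 150 A.

150 A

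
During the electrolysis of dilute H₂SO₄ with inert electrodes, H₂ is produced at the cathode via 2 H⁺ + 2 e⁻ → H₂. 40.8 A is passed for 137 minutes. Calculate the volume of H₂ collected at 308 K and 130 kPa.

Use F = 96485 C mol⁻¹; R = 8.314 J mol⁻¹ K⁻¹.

Q = I·t = 40.80 A × 8220.0 s = 335400 C.
n(e⁻) = Q/F = 335400 / 96485 = 3.476 mol.
2 electrons are transferred per H₂ molecule, so n(H₂) = 3.476 / 2 = 1.738 mol.
V = nRT/P = (1.738 × 8.314 × 308) / (130 × 10³ Pa) = 0.0342 m³ = 34.2 L.

34.2 L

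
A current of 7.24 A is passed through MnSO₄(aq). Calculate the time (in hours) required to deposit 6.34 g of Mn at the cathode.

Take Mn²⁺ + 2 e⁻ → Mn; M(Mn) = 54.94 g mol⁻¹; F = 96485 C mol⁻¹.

n(Mn) = m/M = 6.34 / 54.94 = 0.1154 mol.
Each Mn atom requires 2 electrons, so n(e⁻) = 2 × 0.1154 = 0.2308 mol.
Q = n(e⁻)·F = 0.2308 × 96485 = 22270 C.
t = Q/I = 22270 / 7.240 A = 3076 s = 0.854 h.

0.854 h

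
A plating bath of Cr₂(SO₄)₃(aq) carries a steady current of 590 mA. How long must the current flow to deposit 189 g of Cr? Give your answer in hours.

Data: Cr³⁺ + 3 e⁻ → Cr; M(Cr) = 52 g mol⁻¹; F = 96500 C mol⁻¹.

495 h

n(Cr) = m/M = 189 / 52 = 3.635 mol.
Each Cr atom requires 3 electrons, so n(e⁻) = 3 × 3.635 = 10.90 mol.
Q = n(e⁻)·F = 10.90 × 96500 = 1052000 C.
t = Q/I = 1052000 / 0.5900 A = 1783000 s = 495 h.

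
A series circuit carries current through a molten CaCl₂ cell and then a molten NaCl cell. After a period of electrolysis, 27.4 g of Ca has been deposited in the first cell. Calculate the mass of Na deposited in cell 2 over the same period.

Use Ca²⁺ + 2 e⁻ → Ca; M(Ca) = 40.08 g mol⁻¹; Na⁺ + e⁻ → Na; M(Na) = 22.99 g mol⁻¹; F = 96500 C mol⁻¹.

n(Ca) = 27.4 / 40.08 = 0.6836 mol.
Since Ca²⁺ + 2 e⁻ → Ca, n(e⁻) passed = 2 × 0.6836 = 1.367 mol.
Cells in series carry the same charge, so the same 1.367 mol of electrons passes through cell 2.
Na⁺ + e⁻ → Na, so n(Na) = 1.367 / 1 = 1.367 mol.
m(Na) = 1.367 × 22.99 = 31.4 g.

31.4 g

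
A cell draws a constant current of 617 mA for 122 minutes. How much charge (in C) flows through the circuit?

Q = I·t = 0.6170 A × 7320.0 s = 4520 C.

4520 C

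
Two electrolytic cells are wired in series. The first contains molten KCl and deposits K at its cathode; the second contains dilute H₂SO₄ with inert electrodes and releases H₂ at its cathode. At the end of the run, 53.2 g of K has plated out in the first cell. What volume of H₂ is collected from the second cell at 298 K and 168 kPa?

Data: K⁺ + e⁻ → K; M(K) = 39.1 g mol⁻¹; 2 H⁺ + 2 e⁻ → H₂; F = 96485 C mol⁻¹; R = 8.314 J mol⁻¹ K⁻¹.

10.0 L

n(K) = 53.2 / 39.1 = 1.361 mol, so n(e⁻) = 1 × 1.361 = 1.361 mol.
The cells are in series, so the same 1.361 mol of electrons passes through the second cell.
2 H⁺ + 2 e⁻ → H₂ — 2 mol e⁻ per mol H₂, so n(H₂) = 1.361/2 = 0.6803 mol.
V = nRT/P = (0.6803 × 8.314 × 298) / (168 × 10³) = 0.0100 m³ = 10.0 L.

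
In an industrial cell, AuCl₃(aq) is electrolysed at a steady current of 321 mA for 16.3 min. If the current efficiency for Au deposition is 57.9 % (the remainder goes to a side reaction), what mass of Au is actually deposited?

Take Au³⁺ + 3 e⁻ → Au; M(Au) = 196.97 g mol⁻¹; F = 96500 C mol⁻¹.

Q = I·t = 0.3210 × 978.00 = 313.9 C.
n(e⁻) = 313.9/96500 = 0.003253 mol; theoretically n(Au) = 0.003253/3 = 0.001084 mol, m_theo = 0.2136 g.
At 57.9 % efficiency, m_actual = 0.579 × 0.2136 = 0.124 g.

0.124 g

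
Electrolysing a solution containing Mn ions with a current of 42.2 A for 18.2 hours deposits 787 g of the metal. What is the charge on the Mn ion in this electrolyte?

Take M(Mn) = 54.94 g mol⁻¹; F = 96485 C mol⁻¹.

+2

Q = I·t = 42.20 A × 65520 s = 2765000 C, so n(e⁻) = 2765000/96485 = 28.66 mol.
n(Mn) deposited = 787 / 54.94 = 14.32 mol.
Electrons per atom = n(e⁻)/n(Mn) = 28.66 / 14.32 = 2.00 ≈ 2, so the ion is Mn²⁺.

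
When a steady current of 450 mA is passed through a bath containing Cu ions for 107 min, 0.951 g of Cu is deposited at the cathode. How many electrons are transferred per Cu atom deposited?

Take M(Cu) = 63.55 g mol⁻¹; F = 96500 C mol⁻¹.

Q = I·t = 0.4500 A × 6420.0 s = 2889 C, so n(e⁻) = 2889/96500 = 0.02994 mol.
n(Cu) deposited = 0.951 / 63.55 = 0.01496 mol.
Electrons per atom = n(e⁻)/n(Cu) = 0.02994 / 0.01496 = 2.00 ≈ 2, so the ion is Cu²⁺.

2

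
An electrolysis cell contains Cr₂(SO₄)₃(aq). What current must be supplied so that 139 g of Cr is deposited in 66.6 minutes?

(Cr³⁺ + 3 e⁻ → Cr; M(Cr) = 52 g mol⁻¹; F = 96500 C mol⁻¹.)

194 A

n(Cr) = 139 / 52 = 2.673 mol.
n(e⁻) = 3 × 2.673 = 8.019 mol.
Q = n(e⁻)·F = 8.019 × 96500 = 773900 C.
I = Q/t = 773900 / 3996.0 s = 194 A.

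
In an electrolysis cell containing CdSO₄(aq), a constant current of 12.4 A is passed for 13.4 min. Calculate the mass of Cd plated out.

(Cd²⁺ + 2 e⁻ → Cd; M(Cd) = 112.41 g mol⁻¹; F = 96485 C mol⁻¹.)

Q = I·t = 12.40 A × 804.00 s = 9970 C.
n(e⁻) = Q/F = 9970 / 96485 = 0.1033 mol.
Cd²⁺ + 2 e⁻ → Cd, so n(Cd) = n(e⁻)/2 = 0.05166 mol.
m = n·M = 0.05166 × 112.41 = 5.81 g.

5.81 g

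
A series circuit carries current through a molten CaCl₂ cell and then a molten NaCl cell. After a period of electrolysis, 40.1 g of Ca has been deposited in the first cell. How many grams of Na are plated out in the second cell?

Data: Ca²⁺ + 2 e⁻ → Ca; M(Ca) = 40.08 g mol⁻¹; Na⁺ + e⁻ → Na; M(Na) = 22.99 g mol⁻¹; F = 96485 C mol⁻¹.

46.0 g

n(Ca) = 40.1 / 40.08 = 1.000 mol.
Since Ca²⁺ + 2 e⁻ → Ca, n(e⁻) passed = 2 × 1.000 = 2.001 mol.
Cells in series carry the same charge, so the same 2.001 mol of electrons passes through cell 2.
Na⁺ + e⁻ → Na, so n(Na) = 2.001 / 1 = 2.001 mol.
m(Na) = 2.001 × 22.99 = 46.0 g.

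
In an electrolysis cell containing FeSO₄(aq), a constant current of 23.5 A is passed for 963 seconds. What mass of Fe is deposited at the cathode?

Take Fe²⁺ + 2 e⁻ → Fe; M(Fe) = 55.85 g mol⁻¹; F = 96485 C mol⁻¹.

6.55 g

Q = I·t = 23.50 A × 963.00 s = 22630 C.
n(e⁻) = Q/F = 22630 / 96485 = 0.2345 mol.
Fe²⁺ + 2 e⁻ → Fe, so n(Fe) = n(e⁻)/2 = 0.1173 mol.
m = n·M = 0.1173 × 55.85 = 6.55 g.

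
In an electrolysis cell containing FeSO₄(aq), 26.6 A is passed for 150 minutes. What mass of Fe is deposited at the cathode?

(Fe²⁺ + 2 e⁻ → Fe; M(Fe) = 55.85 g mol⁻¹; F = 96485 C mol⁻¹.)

Q = I·t = 26.60 A × 9000.0 s = 239400 C.
n(e⁻) = Q/F = 239400 / 96485 = 2.481 mol.
Fe²⁺ + 2 e⁻ → Fe, so n(Fe) = n(e⁻)/2 = 1.241 mol.
m = n·M = 1.241 × 55.85 = 69.3 g.

69.3 g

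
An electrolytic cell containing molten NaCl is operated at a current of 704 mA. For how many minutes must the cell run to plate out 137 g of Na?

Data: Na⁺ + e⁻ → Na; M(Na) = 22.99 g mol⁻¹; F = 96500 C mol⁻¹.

n(Na) = m/M = 137 / 22.99 = 5.959 mol.
Each Na atom requires 1 electron, so n(e⁻) = 1 × 5.959 = 5.959 mol.
Q = n(e⁻)·F = 5.959 × 96500 = 575100 C.
t = Q/I = 575100 / 0.7040 A = 816800 s = 13600 min.

13600 min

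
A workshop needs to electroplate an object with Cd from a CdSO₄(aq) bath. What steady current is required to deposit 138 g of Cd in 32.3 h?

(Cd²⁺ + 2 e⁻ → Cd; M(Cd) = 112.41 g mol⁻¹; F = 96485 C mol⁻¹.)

n(Cd) = 138 / 112.41 = 1.228 mol.
n(e⁻) = 2 × 1.228 = 2.455 mol.
Q = n(e⁻)·F = 2.455 × 96485 = 236900 C.
I = Q/t = 236900 / 116280 s = 2.04 A.

2.04 A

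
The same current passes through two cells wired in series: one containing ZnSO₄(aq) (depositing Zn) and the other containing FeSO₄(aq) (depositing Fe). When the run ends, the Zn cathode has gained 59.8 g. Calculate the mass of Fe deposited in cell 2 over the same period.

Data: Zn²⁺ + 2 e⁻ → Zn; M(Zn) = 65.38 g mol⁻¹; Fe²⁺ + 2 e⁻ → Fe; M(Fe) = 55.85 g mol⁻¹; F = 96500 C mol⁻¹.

51.1 g

n(Zn) = 59.8 / 65.38 = 0.9147 mol.
Since Zn²⁺ + 2 e⁻ → Zn, n(e⁻) passed = 2 × 0.9147 = 1.829 mol.
Cells in series carry the same charge, so the same 1.829 mol of electrons passes through cell 2.
Fe²⁺ + 2 e⁻ → Fe, so n(Fe) = 1.829 / 2 = 0.9147 mol.
m(Fe) = 0.9147 × 55.85 = 51.1 g.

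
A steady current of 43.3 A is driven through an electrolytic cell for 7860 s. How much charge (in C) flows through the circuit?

3.40 × 10⁵ C

Q = I·t = 43.30 A × 7860.0 s = 3.40 × 10⁵ C.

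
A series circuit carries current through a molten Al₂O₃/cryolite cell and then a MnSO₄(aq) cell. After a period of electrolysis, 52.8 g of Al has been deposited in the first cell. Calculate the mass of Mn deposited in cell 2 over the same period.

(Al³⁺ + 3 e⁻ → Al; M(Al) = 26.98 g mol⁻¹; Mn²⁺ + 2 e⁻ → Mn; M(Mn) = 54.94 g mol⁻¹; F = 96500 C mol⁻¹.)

161 g

n(Al) = 52.8 / 26.98 = 1.957 mol.
Since Al³⁺ + 3 e⁻ → Al, n(e⁻) passed = 3 × 1.957 = 5.871 mol.
Cells in series carry the same charge, so the same 5.871 mol of electrons passes through cell 2.
Mn²⁺ + 2 e⁻ → Mn, so n(Mn) = 5.871 / 2 = 2.936 mol.
m(Mn) = 2.936 × 54.94 = 161 g.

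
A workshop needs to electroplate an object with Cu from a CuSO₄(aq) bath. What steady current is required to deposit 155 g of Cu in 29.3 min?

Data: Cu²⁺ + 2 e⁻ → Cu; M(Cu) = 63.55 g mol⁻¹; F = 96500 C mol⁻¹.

n(Cu) = 155 / 63.55 = 2.439 mol.
n(e⁻) = 2 × 2.439 = 4.878 mol.
Q = n(e⁻)·F = 4.878 × 96500 = 470700 C.
I = Q/t = 470700 / 1758.0 s = 268 A.

268 A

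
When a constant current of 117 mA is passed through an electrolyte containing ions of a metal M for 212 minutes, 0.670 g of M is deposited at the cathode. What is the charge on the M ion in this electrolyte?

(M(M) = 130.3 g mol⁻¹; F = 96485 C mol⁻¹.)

+3

Q = I·t = 0.1170 A × 12720 s = 1488 C, so n(e⁻) = 1488/96485 = 0.01542 mol.
n(M) deposited = 0.670 / 130.3 = 0.005142 mol.
Electrons per atom = n(e⁻)/n(M) = 0.01542 / 0.005142 = 3.00 ≈ 3, so the ion is M³⁺.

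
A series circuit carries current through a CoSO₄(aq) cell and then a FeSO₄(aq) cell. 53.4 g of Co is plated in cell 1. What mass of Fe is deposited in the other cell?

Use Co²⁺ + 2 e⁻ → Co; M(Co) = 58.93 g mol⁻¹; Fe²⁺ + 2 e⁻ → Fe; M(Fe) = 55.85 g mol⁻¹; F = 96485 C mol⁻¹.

n(Co) = 53.4 / 58.93 = 0.9062 mol.
Since Co²⁺ + 2 e⁻ → Co, n(e⁻) passed = 2 × 0.9062 = 1.812 mol.
Cells in series carry the same charge, so the same 1.812 mol of electrons passes through cell 2.
Fe²⁺ + 2 e⁻ → Fe, so n(Fe) = 1.812 / 2 = 0.9062 mol.
m(Fe) = 0.9062 × 55.85 = 50.6 g.

50.6 g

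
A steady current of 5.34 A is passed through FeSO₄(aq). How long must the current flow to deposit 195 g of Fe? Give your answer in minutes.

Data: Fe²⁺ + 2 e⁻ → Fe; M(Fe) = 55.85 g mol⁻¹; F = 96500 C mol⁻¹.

n(Fe) = m/M = 195 / 55.85 = 3.491 mol.
Each Fe atom requires 2 electrons, so n(e⁻) = 2 × 3.491 = 6.983 mol.
Q = n(e⁻)·F = 6.983 × 96500 = 673900 C.
t = Q/I = 673900 / 5.340 A = 126200 s = 2100 min.

2100 min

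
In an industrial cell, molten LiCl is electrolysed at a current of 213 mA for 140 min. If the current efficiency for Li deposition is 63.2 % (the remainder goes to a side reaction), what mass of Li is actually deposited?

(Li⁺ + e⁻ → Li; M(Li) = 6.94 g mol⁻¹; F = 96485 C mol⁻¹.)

0.0813 g

Q = I·t = 0.2130 × 8400.0 = 1789 C.
n(e⁻) = 1789/96485 = 0.01854 mol; theoretically n(Li) = 0.01854/1 = 0.01854 mol, m_theo = 0.1287 g.
At 63.2 % efficiency, m_actual = 0.632 × 0.1287 = 0.0813 g.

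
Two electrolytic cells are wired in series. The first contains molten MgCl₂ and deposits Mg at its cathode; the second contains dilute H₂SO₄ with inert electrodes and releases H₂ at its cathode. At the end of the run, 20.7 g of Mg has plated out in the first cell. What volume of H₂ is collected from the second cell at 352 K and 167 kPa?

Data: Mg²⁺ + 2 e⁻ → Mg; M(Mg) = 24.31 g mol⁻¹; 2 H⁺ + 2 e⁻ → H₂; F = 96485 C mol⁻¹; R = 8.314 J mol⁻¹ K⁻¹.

14.9 L

n(Mg) = 20.7 / 24.31 = 0.8515 mol, so n(e⁻) = 2 × 0.8515 = 1.703 mol.
The cells are in series, so the same 1.703 mol of electrons passes through the second cell.
2 H⁺ + 2 e⁻ → H₂ — 2 mol e⁻ per mol H₂, so n(H₂) = 1.703/2 = 0.8515 mol.
V = nRT/P = (0.8515 × 8.314 × 352) / (167 × 10³) = 0.0149 m³ = 14.9 L.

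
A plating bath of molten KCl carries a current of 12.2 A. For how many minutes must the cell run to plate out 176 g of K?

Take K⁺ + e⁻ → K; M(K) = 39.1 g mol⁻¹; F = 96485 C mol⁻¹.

n(K) = m/M = 176 / 39.1 = 4.501 mol.
Each K atom requires 1 electron, so n(e⁻) = 1 × 4.501 = 4.501 mol.
Q = n(e⁻)·F = 4.501 × 96485 = 434300 C.
t = Q/I = 434300 / 12.20 A = 35600 s = 593 min.

593 min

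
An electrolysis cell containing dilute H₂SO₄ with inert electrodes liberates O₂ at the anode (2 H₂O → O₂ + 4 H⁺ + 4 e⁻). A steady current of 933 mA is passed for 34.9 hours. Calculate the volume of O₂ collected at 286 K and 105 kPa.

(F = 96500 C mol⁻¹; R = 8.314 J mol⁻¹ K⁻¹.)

Q = I·t = 0.9330 A × 125640 s = 117200 C.
n(e⁻) = Q/F = 117200 / 96500 = 1.215 mol.
4 electrons are transferred per O₂ molecule, so n(O₂) = 1.215 / 4 = 0.3037 mol.
V = nRT/P = (0.3037 × 8.314 × 286) / (105 × 10³ Pa) = 0.00688 m³ = 6.88 L.

6.88 L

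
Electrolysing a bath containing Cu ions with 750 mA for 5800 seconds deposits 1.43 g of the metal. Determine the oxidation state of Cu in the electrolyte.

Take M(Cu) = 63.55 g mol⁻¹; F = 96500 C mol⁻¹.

Q = I·t = 0.7500 A × 5800.0 s = 4350 C, so n(e⁻) = 4350/96500 = 0.04508 mol.
n(Cu) deposited = 1.43 / 63.55 = 0.02250 mol.
Electrons per atom = n(e⁻)/n(Cu) = 0.04508 / 0.02250 = 2.00 ≈ 2, so the ion is Cu²⁺.

+2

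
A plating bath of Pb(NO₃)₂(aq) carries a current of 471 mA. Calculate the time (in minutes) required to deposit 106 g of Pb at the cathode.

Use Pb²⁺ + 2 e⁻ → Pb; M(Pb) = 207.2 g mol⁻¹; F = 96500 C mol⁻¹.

n(Pb) = m/M = 106 / 207.2 = 0.5116 mol.
Each Pb atom requires 2 electrons, so n(e⁻) = 2 × 0.5116 = 1.023 mol.
Q = n(e⁻)·F = 1.023 × 96500 = 98740 C.
t = Q/I = 98740 / 0.4710 A = 209600 s = 3490 min.

3490 min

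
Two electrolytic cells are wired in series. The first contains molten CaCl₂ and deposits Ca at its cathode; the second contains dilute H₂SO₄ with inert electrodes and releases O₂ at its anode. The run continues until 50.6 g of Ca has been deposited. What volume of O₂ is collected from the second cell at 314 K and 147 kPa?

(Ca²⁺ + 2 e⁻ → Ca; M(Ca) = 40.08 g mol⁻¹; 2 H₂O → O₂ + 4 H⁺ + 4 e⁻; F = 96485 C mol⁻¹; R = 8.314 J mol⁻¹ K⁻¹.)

11.2 L

n(Ca) = 50.6 / 40.08 = 1.262 mol, so n(e⁻) = 2 × 1.262 = 2.525 mol.
The cells are in series, so the same 2.525 mol of electrons passes through the second cell.
2 H₂O → O₂ + 4 H⁺ + 4 e⁻ — 4 mol e⁻ per mol O₂, so n(O₂) = 2.525/4 = 0.6312 mol.
V = nRT/P = (0.6312 × 8.314 × 314) / (147 × 10³) = 0.0112 m³ = 11.2 L.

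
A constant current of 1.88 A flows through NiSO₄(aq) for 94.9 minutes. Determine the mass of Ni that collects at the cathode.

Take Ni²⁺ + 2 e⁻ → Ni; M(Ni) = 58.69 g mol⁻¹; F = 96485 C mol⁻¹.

3.26 g

Q = I·t = 1.880 A × 5694.0 s = 10700 C.
n(e⁻) = Q/F = 10700 / 96485 = 0.1109 mol.
Ni²⁺ + 2 e⁻ → Ni, so n(Ni) = n(e⁻)/2 = 0.05547 mol.
m = n·M = 0.05547 × 58.69 = 3.26 g.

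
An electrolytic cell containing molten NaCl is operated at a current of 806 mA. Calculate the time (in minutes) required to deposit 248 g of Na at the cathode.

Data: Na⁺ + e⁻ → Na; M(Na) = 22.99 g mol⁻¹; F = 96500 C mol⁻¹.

n(Na) = m/M = 248 / 22.99 = 10.79 mol.
Each Na atom requires 1 electron, so n(e⁻) = 1 × 10.79 = 10.79 mol.
Q = n(e⁻)·F = 10.79 × 96500 = 1041000 C.
t = Q/I = 1041000 / 0.8060 A = 1292000 s = 21500 min.

21500 min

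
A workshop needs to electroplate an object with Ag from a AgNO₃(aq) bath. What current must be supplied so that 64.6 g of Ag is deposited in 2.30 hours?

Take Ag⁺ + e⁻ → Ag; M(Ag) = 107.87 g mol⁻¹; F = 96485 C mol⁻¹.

n(Ag) = 64.6 / 107.87 = 0.5989 mol.
n(e⁻) = 1 × 0.5989 = 0.5989 mol.
Q = n(e⁻)·F = 0.5989 × 96485 = 57780 C.
I = Q/t = 57780 / 8280.0 s = 6.98 A.

6.98 A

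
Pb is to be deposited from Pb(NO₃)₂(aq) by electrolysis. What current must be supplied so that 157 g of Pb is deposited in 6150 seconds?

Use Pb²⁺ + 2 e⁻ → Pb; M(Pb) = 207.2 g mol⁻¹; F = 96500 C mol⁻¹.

23.8 A

n(Pb) = 157 / 207.2 = 0.7577 mol.
n(e⁻) = 2 × 0.7577 = 1.515 mol.
Q = n(e⁻)·F = 1.515 × 96500 = 146200 C.
I = Q/t = 146200 / 6150.0 s = 23.8 A.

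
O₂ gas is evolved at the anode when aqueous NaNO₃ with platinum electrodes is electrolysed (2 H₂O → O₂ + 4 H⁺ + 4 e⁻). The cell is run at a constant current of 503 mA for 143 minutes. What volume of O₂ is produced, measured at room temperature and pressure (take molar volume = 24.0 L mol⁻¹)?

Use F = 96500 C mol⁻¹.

Q = I·t = 0.5030 A × 8580.0 s = 4316 C.
n(e⁻) = Q/F = 4316 / 96500 = 0.04472 mol.
4 electrons are transferred per O₂ molecule, so n(O₂) = 0.04472 / 4 = 0.01118 mol.
V = n × V_m = 0.01118 × 24.0 = 0.268 L.

0.268 L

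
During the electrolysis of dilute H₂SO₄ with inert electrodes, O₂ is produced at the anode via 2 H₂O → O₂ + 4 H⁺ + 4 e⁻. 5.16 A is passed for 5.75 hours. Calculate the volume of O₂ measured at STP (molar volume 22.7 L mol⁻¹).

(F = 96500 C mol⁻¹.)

6.28 L

Q = I·t = 5.160 A × 20700 s = 106800 C.
n(e⁻) = Q/F = 106800 / 96500 = 1.107 mol.
4 electrons are transferred per O₂ molecule, so n(O₂) = 1.107 / 4 = 0.2767 mol.
V = n × V_m = 0.2767 × 22.7 = 6.28 L.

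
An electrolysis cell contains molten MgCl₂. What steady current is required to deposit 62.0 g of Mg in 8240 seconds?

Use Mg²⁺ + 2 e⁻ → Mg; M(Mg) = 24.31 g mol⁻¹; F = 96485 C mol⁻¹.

59.7 A

n(Mg) = 62.0 / 24.31 = 2.550 mol.
n(e⁻) = 2 × 2.550 = 5.101 mol.
Q = n(e⁻)·F = 5.101 × 96485 = 492100 C.
I = Q/t = 492100 / 8240.0 s = 59.7 A.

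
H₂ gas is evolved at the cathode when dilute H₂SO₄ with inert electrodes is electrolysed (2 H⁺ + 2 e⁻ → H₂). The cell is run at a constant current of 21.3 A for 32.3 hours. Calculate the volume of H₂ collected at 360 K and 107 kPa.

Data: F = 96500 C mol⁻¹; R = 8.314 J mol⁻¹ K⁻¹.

Q = I·t = 21.30 A × 116280 s = 2477000 C.
n(e⁻) = Q/F = 2477000 / 96500 = 25.67 mol.
2 electrons are transferred per H₂ molecule, so n(H₂) = 25.67 / 2 = 12.83 mol.
V = nRT/P = (12.83 × 8.314 × 360) / (107 × 10³ Pa) = 0.359 m³ = 359 L.

359 L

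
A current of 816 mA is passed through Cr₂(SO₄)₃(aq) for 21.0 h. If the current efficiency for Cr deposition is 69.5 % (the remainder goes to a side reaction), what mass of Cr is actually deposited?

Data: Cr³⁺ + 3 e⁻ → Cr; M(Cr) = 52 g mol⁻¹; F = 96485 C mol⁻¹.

Q = I·t = 0.8160 × 75600 = 61690 C.
n(e⁻) = 61690/96485 = 0.6394 mol; theoretically n(Cr) = 0.6394/3 = 0.2131 mol, m_theo = 11.08 g.
At 69.5 % efficiency, m_actual = 0.695 × 11.08 = 7.70 g.

7.70 g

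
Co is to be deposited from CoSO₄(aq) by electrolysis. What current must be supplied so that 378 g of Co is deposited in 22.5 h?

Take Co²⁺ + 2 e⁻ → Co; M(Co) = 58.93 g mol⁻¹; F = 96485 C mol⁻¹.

n(Co) = 378 / 58.93 = 6.414 mol.
n(e⁻) = 2 × 6.414 = 12.83 mol.
Q = n(e⁻)·F = 12.83 × 96485 = 1238000 C.
I = Q/t = 1238000 / 81000 s = 15.3 A.

15.3 A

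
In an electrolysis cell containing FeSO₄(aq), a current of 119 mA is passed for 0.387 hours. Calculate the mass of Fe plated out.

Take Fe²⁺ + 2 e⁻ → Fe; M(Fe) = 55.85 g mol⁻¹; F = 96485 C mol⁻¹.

0.0480 g

Q = I·t = 0.1190 A × 1393.2 s = 165.8 C.
n(e⁻) = Q/F = 165.8 / 96485 = 0.001718 mol.
Fe²⁺ + 2 e⁻ → Fe, so n(Fe) = n(e⁻)/2 = 0.0008592 mol.
m = n·M = 0.0008592 × 55.85 = 0.0480 g.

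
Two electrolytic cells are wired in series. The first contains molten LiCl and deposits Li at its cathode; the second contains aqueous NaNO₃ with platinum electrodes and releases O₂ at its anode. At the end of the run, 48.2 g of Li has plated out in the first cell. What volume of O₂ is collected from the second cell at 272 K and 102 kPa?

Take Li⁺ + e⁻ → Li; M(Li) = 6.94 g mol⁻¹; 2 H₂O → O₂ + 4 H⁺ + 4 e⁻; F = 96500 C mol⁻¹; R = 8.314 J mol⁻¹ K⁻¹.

n(Li) = 48.2 / 6.94 = 6.945 mol, so n(e⁻) = 1 × 6.945 = 6.945 mol.
The cells are in series, so the same 6.945 mol of electrons passes through the second cell.
2 H₂O → O₂ + 4 H⁺ + 4 e⁻ — 4 mol e⁻ per mol O₂, so n(O₂) = 6.945/4 = 1.736 mol.
V = nRT/P = (1.736 × 8.314 × 272) / (102 × 10³) = 0.0385 m³ = 38.5 L.

38.5 L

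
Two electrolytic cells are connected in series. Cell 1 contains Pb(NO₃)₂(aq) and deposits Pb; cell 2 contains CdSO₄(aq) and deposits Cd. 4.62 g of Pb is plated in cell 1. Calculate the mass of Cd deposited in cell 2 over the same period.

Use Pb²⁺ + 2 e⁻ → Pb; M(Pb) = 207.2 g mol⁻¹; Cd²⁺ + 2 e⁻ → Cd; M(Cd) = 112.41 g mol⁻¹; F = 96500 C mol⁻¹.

n(Pb) = 4.62 / 207.2 = 0.02230 mol.
Since Pb²⁺ + 2 e⁻ → Pb, n(e⁻) passed = 2 × 0.02230 = 0.04459 mol.
Cells in series carry the same charge, so the same 0.04459 mol of electrons passes through cell 2.
Cd²⁺ + 2 e⁻ → Cd, so n(Cd) = 0.04459 / 2 = 0.02230 mol.
m(Cd) = 0.02230 × 112.41 = 2.51 g.

2.51 g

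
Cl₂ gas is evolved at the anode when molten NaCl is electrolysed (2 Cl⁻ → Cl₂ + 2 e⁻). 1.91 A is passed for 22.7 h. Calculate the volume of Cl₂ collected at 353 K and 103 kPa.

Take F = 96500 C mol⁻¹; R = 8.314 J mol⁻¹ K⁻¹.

23.0 L

Q = I·t = 1.910 A × 81720 s = 156100 C.
n(e⁻) = Q/F = 156100 / 96500 = 1.617 mol.
2 electrons are transferred per Cl₂ molecule, so n(Cl₂) = 1.617 / 2 = 0.8087 mol.
V = nRT/P = (0.8087 × 8.314 × 353) / (103 × 10³ Pa) = 0.0230 m³ = 23.0 L.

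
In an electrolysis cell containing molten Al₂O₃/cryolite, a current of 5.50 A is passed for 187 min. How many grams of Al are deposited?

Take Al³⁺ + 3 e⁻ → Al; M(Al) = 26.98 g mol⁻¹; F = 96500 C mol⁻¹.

5.75 g

Q = I·t = 5.500 A × 11220 s = 61710 C.
n(e⁻) = Q/F = 61710 / 96500 = 0.6395 mol.
Al³⁺ + 3 e⁻ → Al, so n(Al) = n(e⁻)/3 = 0.2132 mol.
m = n·M = 0.2132 × 26.98 = 5.75 g.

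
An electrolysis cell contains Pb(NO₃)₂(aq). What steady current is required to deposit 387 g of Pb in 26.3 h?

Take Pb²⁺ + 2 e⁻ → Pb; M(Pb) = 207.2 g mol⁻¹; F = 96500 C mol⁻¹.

n(Pb) = 387 / 207.2 = 1.868 mol.
n(e⁻) = 2 × 1.868 = 3.736 mol.
Q = n(e⁻)·F = 3.736 × 96500 = 360500 C.
I = Q/t = 360500 / 94680 s = 3.81 A.

3.81 A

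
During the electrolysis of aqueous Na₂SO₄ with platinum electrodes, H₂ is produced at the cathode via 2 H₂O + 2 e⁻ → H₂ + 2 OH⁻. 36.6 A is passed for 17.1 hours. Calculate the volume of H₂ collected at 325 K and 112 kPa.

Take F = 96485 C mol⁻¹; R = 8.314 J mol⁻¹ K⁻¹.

Q = I·t = 36.60 A × 61560 s = 2253000 C.
n(e⁻) = Q/F = 2253000 / 96485 = 23.35 mol.
2 electrons are transferred per H₂ molecule, so n(H₂) = 23.35 / 2 = 11.68 mol.
V = nRT/P = (11.68 × 8.314 × 325) / (112 × 10³ Pa) = 0.282 m³ = 282 L.

282 L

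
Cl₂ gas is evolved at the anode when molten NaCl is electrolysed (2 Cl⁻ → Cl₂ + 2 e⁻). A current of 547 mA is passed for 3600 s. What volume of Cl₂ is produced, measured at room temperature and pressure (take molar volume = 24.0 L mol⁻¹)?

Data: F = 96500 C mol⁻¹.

0.245 L

Q = I·t = 0.5470 A × 3600.0 s = 1969 C.
n(e⁻) = Q/F = 1969 / 96500 = 0.02041 mol.
2 electrons are transferred per Cl₂ molecule, so n(Cl₂) = 0.02041 / 2 = 0.01020 mol.
V = n × V_m = 0.01020 × 24.0 = 0.245 L.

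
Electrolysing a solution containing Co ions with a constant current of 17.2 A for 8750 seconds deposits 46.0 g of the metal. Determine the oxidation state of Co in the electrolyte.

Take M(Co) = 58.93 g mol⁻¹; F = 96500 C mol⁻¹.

+2

Q = I·t = 17.20 A × 8750.0 s = 150500 C, so n(e⁻) = 150500/96500 = 1.560 mol.
n(Co) deposited = 46.0 / 58.93 = 0.7806 mol.
Electrons per atom = n(e⁻)/n(Co) = 1.560 / 0.7806 = 2.00 ≈ 2, so the ion is Co²⁺.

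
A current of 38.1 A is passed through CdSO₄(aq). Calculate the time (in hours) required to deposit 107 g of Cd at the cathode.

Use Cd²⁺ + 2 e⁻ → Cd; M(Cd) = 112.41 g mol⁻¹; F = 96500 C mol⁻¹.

n(Cd) = m/M = 107 / 112.41 = 0.9519 mol.
Each Cd atom requires 2 electrons, so n(e⁻) = 2 × 0.9519 = 1.904 mol.
Q = n(e⁻)·F = 1.904 × 96500 = 183700 C.
t = Q/I = 183700 / 38.10 A = 4822 s = 1.34 h.

1.34 h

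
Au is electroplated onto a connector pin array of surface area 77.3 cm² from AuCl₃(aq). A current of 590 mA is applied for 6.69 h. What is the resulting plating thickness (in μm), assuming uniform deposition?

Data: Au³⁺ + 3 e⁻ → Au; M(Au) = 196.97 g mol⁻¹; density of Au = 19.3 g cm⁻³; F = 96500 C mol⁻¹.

64.8 μm

Q = I·t = 0.5900 × 24084 = 14210 C; n(e⁻) = 0.1472 mol.
n(Au) = n(e⁻)/3 = 0.04908 mol, so m = 0.04908 × 196.97 = 9.668 g.
Volume = m/ρ = 9.668 / 19.3 = 0.5009 cm³.
Thickness = V/A = 0.5009 / 77.3 = 0.00648 cm = 64.8 μm.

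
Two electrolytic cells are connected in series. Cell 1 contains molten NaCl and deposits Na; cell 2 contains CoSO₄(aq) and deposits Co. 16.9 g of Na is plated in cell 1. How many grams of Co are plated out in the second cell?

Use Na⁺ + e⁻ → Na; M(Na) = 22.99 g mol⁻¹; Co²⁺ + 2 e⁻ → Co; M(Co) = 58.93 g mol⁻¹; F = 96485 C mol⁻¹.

21.7 g

n(Na) = 16.9 / 22.99 = 0.7351 mol.
Since Na⁺ + e⁻ → Na, n(e⁻) passed = 1 × 0.7351 = 0.7351 mol.
Cells in series carry the same charge, so the same 0.7351 mol of electrons passes through cell 2.
Co²⁺ + 2 e⁻ → Co, so n(Co) = 0.7351 / 2 = 0.3676 mol.
m(Co) = 0.3676 × 58.93 = 21.7 g.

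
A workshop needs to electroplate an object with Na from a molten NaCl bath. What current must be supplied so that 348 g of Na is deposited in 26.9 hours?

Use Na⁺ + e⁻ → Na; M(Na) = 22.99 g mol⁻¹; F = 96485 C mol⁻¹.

15.1 A

n(Na) = 348 / 22.99 = 15.14 mol.
n(e⁻) = 1 × 15.14 = 15.14 mol.
Q = n(e⁻)·F = 15.14 × 96485 = 1460000 C.
I = Q/t = 1460000 / 96840 s = 15.1 A.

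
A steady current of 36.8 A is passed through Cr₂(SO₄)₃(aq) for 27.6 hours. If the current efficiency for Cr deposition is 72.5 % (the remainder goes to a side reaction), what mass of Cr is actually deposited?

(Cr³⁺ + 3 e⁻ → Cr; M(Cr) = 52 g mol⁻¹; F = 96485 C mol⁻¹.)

476 g

Q = I·t = 36.80 × 99360 = 3656000 C.
n(e⁻) = 3656000/96485 = 37.90 mol; theoretically n(Cr) = 37.90/3 = 12.63 mol, m_theo = 656.9 g.
At 72.5 % efficiency, m_actual = 0.725 × 656.9 = 476 g.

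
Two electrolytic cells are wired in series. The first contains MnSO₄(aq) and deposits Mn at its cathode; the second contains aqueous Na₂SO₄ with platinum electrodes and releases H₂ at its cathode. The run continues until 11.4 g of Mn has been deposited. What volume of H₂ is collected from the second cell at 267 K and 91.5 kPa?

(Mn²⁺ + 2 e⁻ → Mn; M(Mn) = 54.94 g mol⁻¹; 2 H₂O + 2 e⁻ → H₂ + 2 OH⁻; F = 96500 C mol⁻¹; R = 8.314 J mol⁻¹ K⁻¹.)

5.03 L

n(Mn) = 11.4 / 54.94 = 0.2075 mol, so n(e⁻) = 2 × 0.2075 = 0.4150 mol.
The cells are in series, so the same 0.4150 mol of electrons passes through the second cell.
2 H₂O + 2 e⁻ → H₂ + 2 OH⁻ — 2 mol e⁻ per mol H₂, so n(H₂) = 0.4150/2 = 0.2075 mol.
V = nRT/P = (0.2075 × 8.314 × 267) / (91.5 × 10³) = 0.00503 m³ = 5.03 L.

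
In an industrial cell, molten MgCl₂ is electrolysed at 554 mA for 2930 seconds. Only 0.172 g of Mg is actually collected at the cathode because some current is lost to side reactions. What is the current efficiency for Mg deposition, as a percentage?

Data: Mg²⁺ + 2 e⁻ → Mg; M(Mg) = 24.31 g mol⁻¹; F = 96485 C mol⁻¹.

84.1 %

Q = I·t = 0.5540 × 2930.0 = 1623 C; n(e⁻) = 1623/96485 = 0.01682 mol.
Theoretical n(Mg) = n(e⁻)/2 = 0.008412 mol, i.e. m_theo = 0.008412 × 24.31 = 0.2045 g.
Efficiency = m_actual / m_theo = 0.172 / 0.2045 = 84.1 %.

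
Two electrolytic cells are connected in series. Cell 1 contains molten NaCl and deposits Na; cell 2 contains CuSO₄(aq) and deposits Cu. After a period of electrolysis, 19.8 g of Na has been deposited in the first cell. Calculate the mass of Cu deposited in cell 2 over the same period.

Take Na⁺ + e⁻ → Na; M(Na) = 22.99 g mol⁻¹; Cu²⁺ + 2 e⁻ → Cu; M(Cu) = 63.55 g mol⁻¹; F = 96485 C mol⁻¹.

27.4 g

n(Na) = 19.8 / 22.99 = 0.8612 mol.
Since Na⁺ + e⁻ → Na, n(e⁻) passed = 1 × 0.8612 = 0.8612 mol.
Cells in series carry the same charge, so the same 0.8612 mol of electrons passes through cell 2.
Cu²⁺ + 2 e⁻ → Cu, so n(Cu) = 0.8612 / 2 = 0.4306 mol.
m(Cu) = 0.4306 × 63.55 = 27.4 g.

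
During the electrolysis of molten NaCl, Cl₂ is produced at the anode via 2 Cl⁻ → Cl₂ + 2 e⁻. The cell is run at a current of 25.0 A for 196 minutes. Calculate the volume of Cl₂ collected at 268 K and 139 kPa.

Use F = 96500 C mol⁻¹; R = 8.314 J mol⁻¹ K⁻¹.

Q = I·t = 25.00 A × 11760 s = 294000 C.
n(e⁻) = Q/F = 294000 / 96500 = 3.047 mol.
2 electrons are transferred per Cl₂ molecule, so n(Cl₂) = 3.047 / 2 = 1.523 mol.
V = nRT/P = (1.523 × 8.314 × 268) / (139 × 10³ Pa) = 0.0244 m³ = 24.4 L.

24.4 L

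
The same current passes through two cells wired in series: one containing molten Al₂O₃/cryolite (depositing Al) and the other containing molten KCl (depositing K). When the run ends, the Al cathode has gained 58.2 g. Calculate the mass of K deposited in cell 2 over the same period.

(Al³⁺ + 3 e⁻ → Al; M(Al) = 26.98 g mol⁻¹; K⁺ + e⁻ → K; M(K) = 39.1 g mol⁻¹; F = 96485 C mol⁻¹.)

253 g

n(Al) = 58.2 / 26.98 = 2.157 mol.
Since Al³⁺ + 3 e⁻ → Al, n(e⁻) passed = 3 × 2.157 = 6.471 mol.
Cells in series carry the same charge, so the same 6.471 mol of electrons passes through cell 2.
K⁺ + e⁻ → K, so n(K) = 6.471 / 1 = 6.471 mol.
m(K) = 6.471 × 39.1 = 253 g.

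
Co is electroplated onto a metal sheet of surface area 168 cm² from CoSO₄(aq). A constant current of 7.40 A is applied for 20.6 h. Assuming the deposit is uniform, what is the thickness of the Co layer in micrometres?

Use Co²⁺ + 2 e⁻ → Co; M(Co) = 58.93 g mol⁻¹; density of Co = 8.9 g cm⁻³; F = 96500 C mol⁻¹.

1120 μm

Q = I·t = 7.400 × 74160 = 548800 C; n(e⁻) = 5.687 mol.
n(Co) = n(e⁻)/2 = 2.843 mol, so m = 2.843 × 58.93 = 167.6 g.
Volume = m/ρ = 167.6 / 8.9 = 18.83 cm³.
Thickness = V/A = 18.83 / 168 = 0.112 cm = 1120 μm.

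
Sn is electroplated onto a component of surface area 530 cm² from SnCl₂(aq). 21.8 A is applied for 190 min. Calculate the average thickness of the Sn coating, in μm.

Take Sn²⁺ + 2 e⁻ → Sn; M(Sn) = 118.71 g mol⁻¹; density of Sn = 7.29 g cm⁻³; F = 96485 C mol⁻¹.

396 μm

Q = I·t = 21.80 × 11400 = 248500 C; n(e⁻) = 2.576 mol.
n(Sn) = n(e⁻)/2 = 1.288 mol, so m = 1.288 × 118.71 = 152.9 g.
Volume = m/ρ = 152.9 / 7.29 = 20.97 cm³.
Thickness = V/A = 20.97 / 530 = 0.0396 cm = 396 μm.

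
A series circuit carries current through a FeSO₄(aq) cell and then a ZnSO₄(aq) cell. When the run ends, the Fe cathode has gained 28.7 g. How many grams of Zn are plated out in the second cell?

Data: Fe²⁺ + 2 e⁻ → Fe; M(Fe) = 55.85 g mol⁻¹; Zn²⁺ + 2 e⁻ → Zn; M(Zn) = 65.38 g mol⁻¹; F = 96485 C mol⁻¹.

33.6 g

n(Fe) = 28.7 / 55.85 = 0.5139 mol.
Since Fe²⁺ + 2 e⁻ → Fe, n(e⁻) passed = 2 × 0.5139 = 1.028 mol.
Cells in series carry the same charge, so the same 1.028 mol of electrons passes through cell 2.
Zn²⁺ + 2 e⁻ → Zn, so n(Zn) = 1.028 / 2 = 0.5139 mol.
m(Zn) = 0.5139 × 65.38 = 33.6 g.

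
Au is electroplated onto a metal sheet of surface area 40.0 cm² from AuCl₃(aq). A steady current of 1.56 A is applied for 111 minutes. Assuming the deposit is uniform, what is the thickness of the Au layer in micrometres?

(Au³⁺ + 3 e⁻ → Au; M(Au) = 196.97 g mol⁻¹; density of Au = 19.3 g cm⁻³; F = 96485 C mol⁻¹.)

Q = I·t = 1.560 × 6660.0 = 10390 C; n(e⁻) = 0.1077 mol.
n(Au) = n(e⁻)/3 = 0.03589 mol, so m = 0.03589 × 196.97 = 7.070 g.
Volume = m/ρ = 7.070 / 19.3 = 0.3663 cm³.
Thickness = V/A = 0.3663 / 40.0 = 0.00916 cm = 91.6 μm.

91.6 μm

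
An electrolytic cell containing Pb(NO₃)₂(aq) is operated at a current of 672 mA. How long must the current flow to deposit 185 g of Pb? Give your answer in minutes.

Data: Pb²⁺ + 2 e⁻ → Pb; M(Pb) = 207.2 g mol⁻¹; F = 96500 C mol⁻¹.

n(Pb) = m/M = 185 / 207.2 = 0.8929 mol.
Each Pb atom requires 2 electrons, so n(e⁻) = 2 × 0.8929 = 1.786 mol.
Q = n(e⁻)·F = 1.786 × 96500 = 172300 C.
t = Q/I = 172300 / 0.6720 A = 256400 s = 4270 min.

4270 min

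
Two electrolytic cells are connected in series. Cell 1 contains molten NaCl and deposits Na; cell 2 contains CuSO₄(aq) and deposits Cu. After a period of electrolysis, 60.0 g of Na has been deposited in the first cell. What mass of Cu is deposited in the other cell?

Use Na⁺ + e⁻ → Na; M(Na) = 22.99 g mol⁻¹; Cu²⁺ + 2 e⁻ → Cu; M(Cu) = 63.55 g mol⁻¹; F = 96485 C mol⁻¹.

82.9 g

n(Na) = 60.0 / 22.99 = 2.610 mol.
Since Na⁺ + e⁻ → Na, n(e⁻) passed = 1 × 2.610 = 2.610 mol.
Cells in series carry the same charge, so the same 2.610 mol of electrons passes through cell 2.
Cu²⁺ + 2 e⁻ → Cu, so n(Cu) = 2.610 / 2 = 1.305 mol.
m(Cu) = 1.305 × 63.55 = 82.9 g.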